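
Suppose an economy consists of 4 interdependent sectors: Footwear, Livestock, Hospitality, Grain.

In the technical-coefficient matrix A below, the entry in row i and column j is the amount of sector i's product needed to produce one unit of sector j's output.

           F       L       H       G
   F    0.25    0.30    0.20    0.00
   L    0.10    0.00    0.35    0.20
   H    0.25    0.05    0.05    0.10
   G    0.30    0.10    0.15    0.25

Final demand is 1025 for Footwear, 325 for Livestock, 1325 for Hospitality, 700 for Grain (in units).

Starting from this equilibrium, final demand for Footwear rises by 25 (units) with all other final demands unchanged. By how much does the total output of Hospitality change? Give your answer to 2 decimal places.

I − A =
  [   0.75    -0.30    -0.20     0.00]
  [  -0.10     1.00    -0.35    -0.20]
  [  -0.25    -0.05     0.95    -0.10]
  [  -0.30    -0.10    -0.15     0.75]
Compute the cofactors C_ij = (−1)^(i+j)·(3×3 minor ij) of I−A; the adjugate is their transpose:
adj(I−A) = Cᵀ =
  [ 0.660375   0.218750   0.233750   0.089500]
  [ 0.210375   0.479625   0.246375   0.160750]
  [ 0.220250   0.100875   0.507000   0.094500]
  [ 0.336250   0.171625   0.227750   0.593625]
det(I−A) = Σ_j (I−A)_1j·C_1j = (0.75)(0.660375) + (-0.30)(0.210375) + (-0.20)(0.220250) + (0.00)(0.336250) = 0.38811875
(I − A)⁻¹ = adj(I−A) / det(I−A) ≈
  [   1.7015     0.5636     0.6023     0.2306]
  [   0.5420     1.2358     0.6348     0.4142]
  [   0.5675     0.2599     1.3063     0.2435]
  [   0.8664     0.4422     0.5868     1.5295]
Δx = (I − A)⁻¹ Δd with Δd having +25 in the Footwear component and 0 elsewhere.
So Δx_H = L_HF · (+25), where L_HF = adj(I−A)_HF / det(I−A) = 0.220250 / 0.38811875.
Δx_H = 0.220250 × (+25) / 0.38811875 = 5.50625 / 0.38811875 ≈ 14.19.

Δx_H = 14.19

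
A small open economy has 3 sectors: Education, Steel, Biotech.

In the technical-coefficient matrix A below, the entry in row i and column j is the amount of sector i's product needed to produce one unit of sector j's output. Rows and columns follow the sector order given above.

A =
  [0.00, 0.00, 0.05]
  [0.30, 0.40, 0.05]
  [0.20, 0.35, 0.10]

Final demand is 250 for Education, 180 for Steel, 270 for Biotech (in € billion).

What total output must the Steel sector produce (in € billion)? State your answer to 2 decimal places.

I − A =
  [   1.00     0.00    -0.05]
  [  -0.30     0.60    -0.05]
  [  -0.20    -0.35     0.90]
Cofactors of I−A, C_ij = (−1)^(i+j)·(minor ij) (rows/columns in the sector order above):
  C_11 = (0.60)(0.90) − (-0.05)(-0.35) = 0.5225
  C_12 = −[(-0.30)(0.90) − (-0.05)(-0.20)] = 0.2800
  C_13 = (-0.30)(-0.35) − (0.60)(-0.20) = 0.2250
  C_21 = −[(0.00)(0.90) − (-0.05)(-0.35)] = 0.0175
  C_22 = (1.00)(0.90) − (-0.05)(-0.20) = 0.8900
  C_23 = −[(1.00)(-0.35) − (0.00)(-0.20)] = 0.3500
  C_31 = (0.00)(-0.05) − (-0.05)(0.60) = 0.0300
  C_32 = −[(1.00)(-0.05) − (-0.05)(-0.30)] = 0.0650
  C_33 = (1.00)(0.60) − (0.00)(-0.30) = 0.6000
det(I−A) = Σ_j (I−A)_1j·C_1j = (1.00)(0.5225) + (0.00)(0.2800) + (-0.05)(0.2250) = 0.51125
adj(I−A) = Cᵀ =
  [ 0.5225   0.0175   0.0300]
  [ 0.2800   0.8900   0.0650]
  [ 0.2250   0.3500   0.6000]
(I − A)⁻¹ = adj(I−A) / det(I−A) ≈
  [   1.0220     0.0342     0.0587]
  [   0.5477     1.7408     0.1271]
  [   0.4401     0.6846     1.1736]
x = (I − A)⁻¹ d = adj(I−A)·d / det(I−A), with det(I−A) = 0.51125:
  x_1 = (0.5225·250 + 0.0175·180 + 0.0300·270) / 0.51125 = 141.875 / 0.51125 ≈ 277.51
  x_2 = (0.2800·250 + 0.8900·180 + 0.0650·270) / 0.51125 = 247.75 / 0.51125 ≈ 484.60
  x_3 = (0.2250·250 + 0.3500·180 + 0.6000·270) / 0.51125 = 281.25 / 0.51125 ≈ 550.12

x_2 = 484.60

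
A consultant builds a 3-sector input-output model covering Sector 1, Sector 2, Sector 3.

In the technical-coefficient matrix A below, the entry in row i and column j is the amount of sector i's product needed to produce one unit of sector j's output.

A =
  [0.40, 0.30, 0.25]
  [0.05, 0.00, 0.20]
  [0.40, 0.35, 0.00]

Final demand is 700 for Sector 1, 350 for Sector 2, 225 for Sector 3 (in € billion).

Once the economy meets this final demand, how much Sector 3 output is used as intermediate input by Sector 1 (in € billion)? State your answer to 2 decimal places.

I − A =
  [   0.60    -0.30    -0.25]
  [  -0.05     1.00    -0.20]
  [  -0.40    -0.35     1.00]
Cofactors of I−A, C_ij = (−1)^(i+j)·(minor ij) (rows/columns in the sector order above):
  C_11 = (1.00)(1.00) − (-0.20)(-0.35) = 0.9300
  C_12 = −[(-0.05)(1.00) − (-0.20)(-0.40)] = 0.1300
  C_13 = (-0.05)(-0.35) − (1.00)(-0.40) = 0.4175
  C_21 = −[(-0.30)(1.00) − (-0.25)(-0.35)] = 0.3875
  C_22 = (0.60)(1.00) − (-0.25)(-0.40) = 0.5000
  C_23 = −[(0.60)(-0.35) − (-0.30)(-0.40)] = 0.3300
  C_31 = (-0.30)(-0.20) − (-0.25)(1.00) = 0.3100
  C_32 = −[(0.60)(-0.20) − (-0.25)(-0.05)] = 0.1325
  C_33 = (0.60)(1.00) − (-0.30)(-0.05) = 0.5850
det(I−A) = Σ_j (I−A)_1j·C_1j = (0.60)(0.9300) + (-0.30)(0.1300) + (-0.25)(0.4175) = 0.414625
adj(I−A) = Cᵀ =
  [ 0.9300   0.3875   0.3100]
  [ 0.1300   0.5000   0.1325]
  [ 0.4175   0.3300   0.5850]
(I − A)⁻¹ = adj(I−A) / det(I−A) ≈
  [   2.2430     0.9346     0.7477]
  [   0.3135     1.2059     0.3196]
  [   1.0069     0.7959     1.4109]
First solve x = (I − A)⁻¹ d = adj(I−A)·d / det(I−A); in particular x_1 = (0.9300·700 + 0.3875·350 + 0.3100·225) / 0.414625 = 856.375 / 0.414625 ≈ 2065.4206.
Intermediate flow from 3 to 1: z_31 = a_31 · x_1 = 0.40 × 856.375 / 0.414625 = 342.55 / 0.414625 ≈ 826.17.

z_31 = 826.17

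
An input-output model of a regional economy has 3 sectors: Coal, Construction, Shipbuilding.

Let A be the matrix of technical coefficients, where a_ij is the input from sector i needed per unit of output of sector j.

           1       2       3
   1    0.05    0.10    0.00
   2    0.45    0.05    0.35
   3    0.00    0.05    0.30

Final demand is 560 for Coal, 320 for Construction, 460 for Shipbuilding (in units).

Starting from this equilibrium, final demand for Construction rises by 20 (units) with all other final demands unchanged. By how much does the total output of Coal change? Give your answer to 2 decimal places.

Δx_1 = 2.40

I − A =
  [   0.95    -0.10     0.00]
  [  -0.45     0.95    -0.35]
  [   0.00    -0.05     0.70]
Cofactors of I−A, C_ij = (−1)^(i+j)·(minor ij) (rows/columns in the sector order above):
  C_11 = (0.95)(0.70) − (-0.35)(-0.05) = 0.6475
  C_12 = −[(-0.45)(0.70) − (-0.35)(0.00)] = 0.3150
  C_13 = (-0.45)(-0.05) − (0.95)(0.00) = 0.0225
  C_21 = −[(-0.10)(0.70) − (0.00)(-0.05)] = 0.0700
  C_22 = (0.95)(0.70) − (0.00)(0.00) = 0.6650
  C_23 = −[(0.95)(-0.05) − (-0.10)(0.00)] = 0.0475
  C_31 = (-0.10)(-0.35) − (0.00)(0.95) = 0.0350
  C_32 = −[(0.95)(-0.35) − (0.00)(-0.45)] = 0.3325
  C_33 = (0.95)(0.95) − (-0.10)(-0.45) = 0.8575
det(I−A) = Σ_j (I−A)_1j·C_1j = (0.95)(0.6475) + (-0.10)(0.3150) + (0.00)(0.0225) = 0.583625
adj(I−A) = Cᵀ =
  [ 0.6475   0.0700   0.0350]
  [ 0.3150   0.6650   0.3325]
  [ 0.0225   0.0475   0.8575]
(I − A)⁻¹ = adj(I−A) / det(I−A) ≈
  [   1.1094     0.1199     0.0600]
  [   0.5397     1.1394     0.5697]
  [   0.0386     0.0814     1.4693]
Δx = (I − A)⁻¹ Δd with Δd having +20 in the Construction component and 0 elsewhere.
So Δx_1 = L_12 · (+20), where L_12 = adj(I−A)_12 / det(I−A) = 0.0700 / 0.583625.
Δx_1 = 0.0700 × (+20) / 0.583625 = 1.40 / 0.583625 ≈ 2.40.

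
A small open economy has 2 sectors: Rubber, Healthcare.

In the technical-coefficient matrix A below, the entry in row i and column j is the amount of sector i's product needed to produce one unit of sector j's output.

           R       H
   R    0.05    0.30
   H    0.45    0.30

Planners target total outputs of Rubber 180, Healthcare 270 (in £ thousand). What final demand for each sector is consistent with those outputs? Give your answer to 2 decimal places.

I − A =
  [   0.95    -0.30]
  [  -0.45     0.70]
d = (I − A) x:
  d_R = (+0.95)·180 + (-0.30)·270 = 90.00
  d_H = (-0.45)·180 + (+0.70)·270 = 108.00

d_R = 90.00, d_H = 108.00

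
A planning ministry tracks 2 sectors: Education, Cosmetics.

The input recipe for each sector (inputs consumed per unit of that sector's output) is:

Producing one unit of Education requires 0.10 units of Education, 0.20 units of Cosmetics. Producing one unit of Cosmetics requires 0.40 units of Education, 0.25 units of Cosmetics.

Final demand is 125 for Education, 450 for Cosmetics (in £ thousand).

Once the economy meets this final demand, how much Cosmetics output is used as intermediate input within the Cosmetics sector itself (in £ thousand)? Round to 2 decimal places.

I − A =
  [   0.90    -0.40]
  [  -0.20     0.75]
det(I−A) = (0.90)(0.75) − (-0.40)(-0.20) = 0.5950
adj(I−A) = [[0.75, 0.40], [0.20, 0.90]]
(I − A)⁻¹ = adj(I−A) / det(I−A) ≈
  [   1.2605     0.6723]
  [   0.3361     1.5126]
First solve x = (I − A)⁻¹ d = adj(I−A)·d / det(I−A); in particular x_2 = (0.20·125 + 0.90·450) / 0.5950 = 430.00 / 0.5950 ≈ 722.6891.
Intermediate flow from 2 to 2: z_22 = a_22 · x_2 = 0.25 × 430.00 / 0.5950 = 107.50 / 0.5950 ≈ 180.67.

z_22 = 180.67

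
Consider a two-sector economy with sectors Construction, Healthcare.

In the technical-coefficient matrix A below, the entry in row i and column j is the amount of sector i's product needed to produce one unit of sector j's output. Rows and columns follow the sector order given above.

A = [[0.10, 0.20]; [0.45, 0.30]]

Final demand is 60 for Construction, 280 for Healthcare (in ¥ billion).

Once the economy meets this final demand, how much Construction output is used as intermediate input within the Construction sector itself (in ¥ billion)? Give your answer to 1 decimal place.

z_11 = 18.1

I − A =
  [   0.90    -0.20]
  [  -0.45     0.70]
det(I−A) = (0.90)(0.70) − (-0.20)(-0.45) = 0.5400
adj(I−A) = [[0.70, 0.20], [0.45, 0.90]]
(I − A)⁻¹ = adj(I−A) / det(I−A) ≈
  [   1.2963     0.3704]
  [   0.8333     1.6667]
First solve x = (I − A)⁻¹ d = adj(I−A)·d / det(I−A); in particular x_1 = (0.70·60 + 0.20·280) / 0.5400 = 98.00 / 0.5400 ≈ 181.481.
Intermediate flow from 1 to 1: z_11 = a_11 · x_1 = 0.10 × 98.00 / 0.5400 = 9.80 / 0.5400 ≈ 18.1.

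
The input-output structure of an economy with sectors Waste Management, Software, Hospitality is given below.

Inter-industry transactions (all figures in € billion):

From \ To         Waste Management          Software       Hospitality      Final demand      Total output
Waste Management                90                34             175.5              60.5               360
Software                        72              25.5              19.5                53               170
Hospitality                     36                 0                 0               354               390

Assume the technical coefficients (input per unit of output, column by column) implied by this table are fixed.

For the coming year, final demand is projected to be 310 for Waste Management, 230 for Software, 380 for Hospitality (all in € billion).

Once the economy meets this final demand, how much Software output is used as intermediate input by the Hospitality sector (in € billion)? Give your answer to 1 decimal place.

z_SH = 23.1

Technical coefficients a_ij = z_ij / X_j:
  a_WW = 90/360 = 0.25, a_SW = 72/360 = 0.20, a_HW = 36/360 = 0.10
  a_WS = 34/170 = 0.20, a_SS = 25.5/170 = 0.15, a_HS = 0/170 = 0.00
  a_WH = 175.5/390 = 0.45, a_SH = 19.5/390 = 0.05, a_HH = 0/390 = 0.00
I − A =
  [   0.75    -0.20    -0.45]
  [  -0.20     0.85    -0.05]
  [  -0.10     0.00     1.00]
Cofactors of I−A, C_ij = (−1)^(i+j)·(minor ij) (rows/columns in the sector order above):
  C_11 = (0.85)(1.00) − (-0.05)(0.00) = 0.8500
  C_12 = −[(-0.20)(1.00) − (-0.05)(-0.10)] = 0.2050
  C_13 = (-0.20)(0.00) − (0.85)(-0.10) = 0.0850
  C_21 = −[(-0.20)(1.00) − (-0.45)(0.00)] = 0.2000
  C_22 = (0.75)(1.00) − (-0.45)(-0.10) = 0.7050
  C_23 = −[(0.75)(0.00) − (-0.20)(-0.10)] = 0.0200
  C_31 = (-0.20)(-0.05) − (-0.45)(0.85) = 0.3925
  C_32 = −[(0.75)(-0.05) − (-0.45)(-0.20)] = 0.1275
  C_33 = (0.75)(0.85) − (-0.20)(-0.20) = 0.5975
det(I−A) = Σ_j (I−A)_1j·C_1j = (0.75)(0.8500) + (-0.20)(0.2050) + (-0.45)(0.0850) = 0.55825
adj(I−A) = Cᵀ =
  [ 0.8500   0.2000   0.3925]
  [ 0.2050   0.7050   0.1275]
  [ 0.0850   0.0200   0.5975]
(I − A)⁻¹ = adj(I−A) / det(I−A) ≈
  [   1.5226     0.3583     0.7031]
  [   0.3672     1.2629     0.2284]
  [   0.1523     0.0358     1.0703]
First solve x = (I − A)⁻¹ d = adj(I−A)·d / det(I−A); in particular x_H = (0.0850·310 + 0.0200·230 + 0.5975·380) / 0.55825 = 258.00 / 0.55825 ≈ 462.159.
Intermediate flow from S to H: z_SH = a_SH · x_H = 0.05 × 258.00 / 0.55825 = 12.90 / 0.55825 ≈ 23.1.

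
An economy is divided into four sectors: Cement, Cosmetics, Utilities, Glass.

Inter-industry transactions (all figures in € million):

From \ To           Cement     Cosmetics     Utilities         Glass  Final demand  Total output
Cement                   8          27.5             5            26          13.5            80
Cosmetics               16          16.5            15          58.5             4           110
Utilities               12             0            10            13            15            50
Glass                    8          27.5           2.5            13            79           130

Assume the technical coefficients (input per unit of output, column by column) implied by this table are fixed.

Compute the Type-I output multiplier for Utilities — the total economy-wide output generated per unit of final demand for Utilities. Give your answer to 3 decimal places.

m_3 = 2.925

Technical coefficients a_ij = z_ij / X_j:
  a_11 = 8/80 = 0.10, a_21 = 16/80 = 0.20, a_31 = 12/80 = 0.15, a_41 = 8/80 = 0.10
  a_12 = 27.5/110 = 0.25, a_22 = 16.5/110 = 0.15, a_32 = 0/110 = 0.00, a_42 = 27.5/110 = 0.25
  a_13 = 5/50 = 0.10, a_23 = 15/50 = 0.30, a_33 = 10/50 = 0.20, a_43 = 2.5/50 = 0.05
  a_14 = 26/130 = 0.20, a_24 = 58.5/130 = 0.45, a_34 = 13/130 = 0.10, a_44 = 13/130 = 0.10
I − A =
  [   0.90    -0.25    -0.10    -0.20]
  [  -0.20     0.85    -0.30    -0.45]
  [  -0.15     0.00     0.80    -0.10]
  [  -0.10    -0.25    -0.05     0.90]
Compute the cofactors C_ij = (−1)^(i+j)·(3×3 minor ij) of I−A; the adjugate is their transpose:
adj(I−A) = Cᵀ =
  [ 0.510250   0.221250   0.161875   0.242000]
  [ 0.225875   0.611500   0.281750   0.387250]
  [ 0.111375   0.066250   0.504000   0.113875]
  [ 0.125625   0.198125   0.124250   0.548000]
det(I−A) = Σ_j (I−A)_1j·C_1j = (0.90)(0.510250) + (-0.25)(0.225875) + (-0.10)(0.111375) + (-0.20)(0.125625) = 0.36649375
(I − A)⁻¹ = adj(I−A) / det(I−A) ≈
  [   1.3922     0.6037     0.4417     0.6603]
  [   0.6163     1.6685     0.7688     1.0566]
  [   0.3039     0.1808     1.3752     0.3107]
  [   0.3428     0.5406     0.3390     1.4953]
The output multiplier for sector j is the column-j sum of the Leontief inverse (I − A)⁻¹ = adj(I−A) / det(I−A).
Column 3 of adj(I−A): (0.161875, 0.281750, 0.504000, 0.124250); det(I−A) = 0.36649375.
m_3 = (0.161875 + 0.281750 + 0.504000 + 0.124250) / 0.36649375 = 1.071875 / 0.36649375 ≈ 2.925.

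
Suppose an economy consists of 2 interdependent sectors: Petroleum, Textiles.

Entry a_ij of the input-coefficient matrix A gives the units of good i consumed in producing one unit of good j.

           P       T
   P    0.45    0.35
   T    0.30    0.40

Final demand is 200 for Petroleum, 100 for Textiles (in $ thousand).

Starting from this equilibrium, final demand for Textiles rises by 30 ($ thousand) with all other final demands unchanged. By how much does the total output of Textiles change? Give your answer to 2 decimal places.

Δx_T = 73.33

I − A =
  [   0.55    -0.35]
  [  -0.30     0.60]
det(I−A) = (0.55)(0.60) − (-0.35)(-0.30) = 0.2250
adj(I−A) = [[0.60, 0.35], [0.30, 0.55]]
(I − A)⁻¹ = adj(I−A) / det(I−A) ≈
  [   2.6667     1.5556]
  [   1.3333     2.4444]
Δx = (I − A)⁻¹ Δd with Δd having +30 in the Textiles component and 0 elsewhere.
So Δx_T = L_TT · (+30), where L_TT = adj(I−A)_TT / det(I−A) = 0.55 / 0.2250.
Δx_T = 0.55 × (+30) / 0.2250 = 16.50 / 0.2250 ≈ 73.33.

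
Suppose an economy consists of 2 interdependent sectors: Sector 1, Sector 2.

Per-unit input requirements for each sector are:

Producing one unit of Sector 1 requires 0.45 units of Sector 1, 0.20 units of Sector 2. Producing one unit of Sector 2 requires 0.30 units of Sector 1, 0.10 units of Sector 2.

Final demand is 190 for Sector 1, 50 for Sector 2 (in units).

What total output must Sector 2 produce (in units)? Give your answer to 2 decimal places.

x_2 = 150.57

I − A =
  [   0.55    -0.30]
  [  -0.20     0.90]
det(I−A) = (0.55)(0.90) − (-0.30)(-0.20) = 0.4350
adj(I−A) = [[0.90, 0.30], [0.20, 0.55]]
(I − A)⁻¹ = adj(I−A) / det(I−A) ≈
  [   2.0690     0.6897]
  [   0.4598     1.2644]
x = (I − A)⁻¹ d = adj(I−A)·d / det(I−A), with det(I−A) = 0.4350:
  x_1 = (0.90·190 + 0.30·50) / 0.4350 = 186.00 / 0.4350 ≈ 427.59
  x_2 = (0.20·190 + 0.55·50) / 0.4350 = 65.50 / 0.4350 ≈ 150.57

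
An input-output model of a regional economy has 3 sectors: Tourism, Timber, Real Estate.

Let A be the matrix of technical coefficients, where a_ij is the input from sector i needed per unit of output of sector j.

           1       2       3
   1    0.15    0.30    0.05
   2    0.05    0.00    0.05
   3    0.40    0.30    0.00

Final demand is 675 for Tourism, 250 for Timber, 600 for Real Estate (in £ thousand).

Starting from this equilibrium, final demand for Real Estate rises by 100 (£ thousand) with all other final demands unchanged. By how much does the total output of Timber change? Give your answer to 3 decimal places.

I − A =
  [   0.85    -0.30    -0.05]
  [  -0.05     1.00    -0.05]
  [  -0.40    -0.30     1.00]
Cofactors of I−A, C_ij = (−1)^(i+j)·(minor ij) (rows/columns in the sector order above):
  C_11 = (1.00)(1.00) − (-0.05)(-0.30) = 0.9850
  C_12 = −[(-0.05)(1.00) − (-0.05)(-0.40)] = 0.0700
  C_13 = (-0.05)(-0.30) − (1.00)(-0.40) = 0.4150
  C_21 = −[(-0.30)(1.00) − (-0.05)(-0.30)] = 0.3150
  C_22 = (0.85)(1.00) − (-0.05)(-0.40) = 0.8300
  C_23 = −[(0.85)(-0.30) − (-0.30)(-0.40)] = 0.3750
  C_31 = (-0.30)(-0.05) − (-0.05)(1.00) = 0.0650
  C_32 = −[(0.85)(-0.05) − (-0.05)(-0.05)] = 0.0450
  C_33 = (0.85)(1.00) − (-0.30)(-0.05) = 0.8350
det(I−A) = Σ_j (I−A)_1j·C_1j = (0.85)(0.9850) + (-0.30)(0.0700) + (-0.05)(0.4150) = 0.7955
adj(I−A) = Cᵀ =
  [ 0.9850   0.3150   0.0650]
  [ 0.0700   0.8300   0.0450]
  [ 0.4150   0.3750   0.8350]
(I − A)⁻¹ = adj(I−A) / det(I−A) ≈
  [   1.2382     0.3960     0.0817]
  [   0.0880     1.0434     0.0566]
  [   0.5217     0.4714     1.0497]
Δx = (I − A)⁻¹ Δd with Δd having +100 in the Real Estate component and 0 elsewhere.
So Δx_2 = L_23 · (+100), where L_23 = adj(I−A)_23 / det(I−A) = 0.0450 / 0.7955.
Δx_2 = 0.0450 × (+100) / 0.7955 = 4.50 / 0.7955 ≈ 5.657.

Δx_2 = 5.657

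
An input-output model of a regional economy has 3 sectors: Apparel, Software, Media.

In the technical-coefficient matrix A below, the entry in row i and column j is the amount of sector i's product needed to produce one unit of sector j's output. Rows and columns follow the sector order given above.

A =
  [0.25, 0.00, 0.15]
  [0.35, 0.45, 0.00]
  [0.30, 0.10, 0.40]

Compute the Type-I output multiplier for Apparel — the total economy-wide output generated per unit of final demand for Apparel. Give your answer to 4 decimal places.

I − A =
  [   0.75     0.00    -0.15]
  [  -0.35     0.55     0.00]
  [  -0.30    -0.10     0.60]
Cofactors of I−A, C_ij = (−1)^(i+j)·(minor ij) (rows/columns in the sector order above):
  C_11 = (0.55)(0.60) − (0.00)(-0.10) = 0.3300
  C_12 = −[(-0.35)(0.60) − (0.00)(-0.30)] = 0.2100
  C_13 = (-0.35)(-0.10) − (0.55)(-0.30) = 0.2000
  C_21 = −[(0.00)(0.60) − (-0.15)(-0.10)] = 0.0150
  C_22 = (0.75)(0.60) − (-0.15)(-0.30) = 0.4050
  C_23 = −[(0.75)(-0.10) − (0.00)(-0.30)] = 0.0750
  C_31 = (0.00)(0.00) − (-0.15)(0.55) = 0.0825
  C_32 = −[(0.75)(0.00) − (-0.15)(-0.35)] = 0.0525
  C_33 = (0.75)(0.55) − (0.00)(-0.35) = 0.4125
det(I−A) = Σ_j (I−A)_1j·C_1j = (0.75)(0.3300) + (0.00)(0.2100) + (-0.15)(0.2000) = 0.2175
adj(I−A) = Cᵀ =
  [ 0.3300   0.0150   0.0825]
  [ 0.2100   0.4050   0.0525]
  [ 0.2000   0.0750   0.4125]
(I − A)⁻¹ = adj(I−A) / det(I−A) ≈
  [   1.51724     0.06897     0.37931]
  [   0.96552     1.86207     0.24138]
  [   0.91954     0.34483     1.89655]
The output multiplier for sector j is the column-j sum of the Leontief inverse (I − A)⁻¹ = adj(I−A) / det(I−A).
Column A of adj(I−A): (0.3300, 0.2100, 0.2000); det(I−A) = 0.2175.
m_A = (0.3300 + 0.2100 + 0.2000) / 0.2175 = 0.74 / 0.2175 ≈ 3.4023.

m_A = 3.4023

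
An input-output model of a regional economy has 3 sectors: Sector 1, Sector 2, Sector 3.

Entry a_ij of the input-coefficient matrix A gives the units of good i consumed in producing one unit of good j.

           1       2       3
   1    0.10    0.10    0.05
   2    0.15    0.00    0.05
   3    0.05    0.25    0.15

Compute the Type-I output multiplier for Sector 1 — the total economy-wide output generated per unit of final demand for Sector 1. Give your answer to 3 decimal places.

I − A =
  [   0.90    -0.10    -0.05]
  [  -0.15     1.00    -0.05]
  [  -0.05    -0.25     0.85]
Cofactors of I−A, C_ij = (−1)^(i+j)·(minor ij) (rows/columns in the sector order above):
  C_11 = (1.00)(0.85) − (-0.05)(-0.25) = 0.8375
  C_12 = −[(-0.15)(0.85) − (-0.05)(-0.05)] = 0.1300
  C_13 = (-0.15)(-0.25) − (1.00)(-0.05) = 0.0875
  C_21 = −[(-0.10)(0.85) − (-0.05)(-0.25)] = 0.0975
  C_22 = (0.90)(0.85) − (-0.05)(-0.05) = 0.7625
  C_23 = −[(0.90)(-0.25) − (-0.10)(-0.05)] = 0.2300
  C_31 = (-0.10)(-0.05) − (-0.05)(1.00) = 0.0550
  C_32 = −[(0.90)(-0.05) − (-0.05)(-0.15)] = 0.0525
  C_33 = (0.90)(1.00) − (-0.10)(-0.15) = 0.8850
det(I−A) = Σ_j (I−A)_1j·C_1j = (0.90)(0.8375) + (-0.10)(0.1300) + (-0.05)(0.0875) = 0.736375
adj(I−A) = Cᵀ =
  [ 0.8375   0.0975   0.0550]
  [ 0.1300   0.7625   0.0525]
  [ 0.0875   0.2300   0.8850]
(I − A)⁻¹ = adj(I−A) / det(I−A) ≈
  [   1.1373     0.1324     0.0747]
  [   0.1765     1.0355     0.0713]
  [   0.1188     0.3123     1.2018]
The output multiplier for sector j is the column-j sum of the Leontief inverse (I − A)⁻¹ = adj(I−A) / det(I−A).
Column 1 of adj(I−A): (0.8375, 0.1300, 0.0875); det(I−A) = 0.736375.
m_1 = (0.8375 + 0.1300 + 0.0875) / 0.736375 = 1.055 / 0.736375 ≈ 1.433.

m_1 = 1.433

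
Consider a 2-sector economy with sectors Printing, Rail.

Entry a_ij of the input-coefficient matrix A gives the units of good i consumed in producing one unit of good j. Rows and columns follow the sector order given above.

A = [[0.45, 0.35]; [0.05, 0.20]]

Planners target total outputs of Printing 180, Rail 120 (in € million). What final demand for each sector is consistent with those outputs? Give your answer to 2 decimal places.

d_1 = 57.00, d_2 = 87.00

I − A =
  [   0.55    -0.35]
  [  -0.05     0.80]
d = (I − A) x:
  d_1 = (+0.55)·180 + (-0.35)·120 = 57.00
  d_2 = (-0.05)·180 + (+0.80)·120 = 87.00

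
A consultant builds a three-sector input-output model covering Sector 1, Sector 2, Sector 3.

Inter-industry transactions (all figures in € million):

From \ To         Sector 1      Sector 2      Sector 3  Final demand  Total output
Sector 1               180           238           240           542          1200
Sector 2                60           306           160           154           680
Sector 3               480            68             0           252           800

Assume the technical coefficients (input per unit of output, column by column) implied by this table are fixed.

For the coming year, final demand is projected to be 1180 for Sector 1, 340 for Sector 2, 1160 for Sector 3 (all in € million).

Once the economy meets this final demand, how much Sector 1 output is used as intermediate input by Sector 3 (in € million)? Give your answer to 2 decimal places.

Technical coefficients a_ij = z_ij / X_j:
  a_11 = 180/1200 = 0.15, a_21 = 60/1200 = 0.05, a_31 = 480/1200 = 0.40
  a_12 = 238/680 = 0.35, a_22 = 306/680 = 0.45, a_32 = 68/680 = 0.10
  a_13 = 240/800 = 0.30, a_23 = 160/800 = 0.20, a_33 = 0/800 = 0.00
I − A =
  [   0.85    -0.35    -0.30]
  [  -0.05     0.55    -0.20]
  [  -0.40    -0.10     1.00]
Cofactors of I−A, C_ij = (−1)^(i+j)·(minor ij) (rows/columns in the sector order above):
  C_11 = (0.55)(1.00) − (-0.20)(-0.10) = 0.5300
  C_12 = −[(-0.05)(1.00) − (-0.20)(-0.40)] = 0.1300
  C_13 = (-0.05)(-0.10) − (0.55)(-0.40) = 0.2250
  C_21 = −[(-0.35)(1.00) − (-0.30)(-0.10)] = 0.3800
  C_22 = (0.85)(1.00) − (-0.30)(-0.40) = 0.7300
  C_23 = −[(0.85)(-0.10) − (-0.35)(-0.40)] = 0.2250
  C_31 = (-0.35)(-0.20) − (-0.30)(0.55) = 0.2350
  C_32 = −[(0.85)(-0.20) − (-0.30)(-0.05)] = 0.1850
  C_33 = (0.85)(0.55) − (-0.35)(-0.05) = 0.4500
det(I−A) = Σ_j (I−A)_1j·C_1j = (0.85)(0.5300) + (-0.35)(0.1300) + (-0.30)(0.2250) = 0.3375
adj(I−A) = Cᵀ =
  [ 0.5300   0.3800   0.2350]
  [ 0.1300   0.7300   0.1850]
  [ 0.2250   0.2250   0.4500]
(I − A)⁻¹ = adj(I−A) / det(I−A) ≈
  [   1.5704     1.1259     0.6963]
  [   0.3852     2.1630     0.5481]
  [   0.6667     0.6667     1.3333]
First solve x = (I − A)⁻¹ d = adj(I−A)·d / det(I−A); in particular x_3 = (0.2250·1180 + 0.2250·340 + 0.4500·1160) / 0.3375 = 864.00 / 0.3375 = 2560.0000.
Intermediate flow from 1 to 3: z_13 = a_13 · x_3 = 0.30 × 864.00 / 0.3375 = 259.20 / 0.3375 = 768.00.

z_13 = 768.00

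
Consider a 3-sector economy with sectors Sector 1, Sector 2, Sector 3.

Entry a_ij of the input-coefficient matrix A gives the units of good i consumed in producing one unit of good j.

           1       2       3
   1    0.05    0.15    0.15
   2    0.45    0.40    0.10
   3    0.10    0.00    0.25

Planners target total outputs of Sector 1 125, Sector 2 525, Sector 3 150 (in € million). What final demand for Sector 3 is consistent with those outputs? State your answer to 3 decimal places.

I − A =
  [   0.95    -0.15    -0.15]
  [  -0.45     0.60    -0.10]
  [  -0.10     0.00     0.75]
d = (I − A) x:
  d_1 = (+0.95)·125 + (-0.15)·525 + (-0.15)·150 = 17.500
  d_2 = (-0.45)·125 + (+0.60)·525 + (-0.10)·150 = 243.750
  d_3 = (-0.10)·125 + (+0.00)·525 + (+0.75)·150 = 100.000

d_3 = 100.000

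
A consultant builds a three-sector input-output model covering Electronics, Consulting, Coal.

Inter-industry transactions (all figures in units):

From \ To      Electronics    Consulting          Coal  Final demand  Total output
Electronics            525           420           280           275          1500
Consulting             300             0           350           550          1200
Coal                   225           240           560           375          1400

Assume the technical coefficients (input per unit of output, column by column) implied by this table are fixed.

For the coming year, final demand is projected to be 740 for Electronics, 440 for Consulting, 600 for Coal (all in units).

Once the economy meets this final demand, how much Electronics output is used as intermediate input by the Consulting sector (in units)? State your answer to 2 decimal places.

Technical coefficients a_ij = z_ij / X_j:
  a_11 = 525/1500 = 0.35, a_21 = 300/1500 = 0.20, a_31 = 225/1500 = 0.15
  a_12 = 420/1200 = 0.35, a_22 = 0/1200 = 0.00, a_32 = 240/1200 = 0.20
  a_13 = 280/1400 = 0.20, a_23 = 350/1400 = 0.25, a_33 = 560/1400 = 0.40
I − A =
  [   0.65    -0.35    -0.20]
  [  -0.20     1.00    -0.25]
  [  -0.15    -0.20     0.60]
Cofactors of I−A, C_ij = (−1)^(i+j)·(minor ij) (rows/columns in the sector order above):
  C_11 = (1.00)(0.60) − (-0.25)(-0.20) = 0.5500
  C_12 = −[(-0.20)(0.60) − (-0.25)(-0.15)] = 0.1575
  C_13 = (-0.20)(-0.20) − (1.00)(-0.15) = 0.1900
  C_21 = −[(-0.35)(0.60) − (-0.20)(-0.20)] = 0.2500
  C_22 = (0.65)(0.60) − (-0.20)(-0.15) = 0.3600
  C_23 = −[(0.65)(-0.20) − (-0.35)(-0.15)] = 0.1825
  C_31 = (-0.35)(-0.25) − (-0.20)(1.00) = 0.2875
  C_32 = −[(0.65)(-0.25) − (-0.20)(-0.20)] = 0.2025
  C_33 = (0.65)(1.00) − (-0.35)(-0.20) = 0.5800
det(I−A) = Σ_j (I−A)_1j·C_1j = (0.65)(0.5500) + (-0.35)(0.1575) + (-0.20)(0.1900) = 0.264375
adj(I−A) = Cᵀ =
  [ 0.5500   0.2500   0.2875]
  [ 0.1575   0.3600   0.2025]
  [ 0.1900   0.1825   0.5800]
(I − A)⁻¹ = adj(I−A) / det(I−A) ≈
  [   2.0804     0.9456     1.0875]
  [   0.5957     1.3617     0.7660]
  [   0.7187     0.6903     2.1939]
First solve x = (I − A)⁻¹ d = adj(I−A)·d / det(I−A); in particular x_2 = (0.1575·740 + 0.3600·440 + 0.2025·600) / 0.264375 = 396.45 / 0.264375 ≈ 1499.5745.
Intermediate flow from 1 to 2: z_12 = a_12 · x_2 = 0.35 × 396.45 / 0.264375 = 138.7575 / 0.264375 ≈ 524.85.

z_12 = 524.85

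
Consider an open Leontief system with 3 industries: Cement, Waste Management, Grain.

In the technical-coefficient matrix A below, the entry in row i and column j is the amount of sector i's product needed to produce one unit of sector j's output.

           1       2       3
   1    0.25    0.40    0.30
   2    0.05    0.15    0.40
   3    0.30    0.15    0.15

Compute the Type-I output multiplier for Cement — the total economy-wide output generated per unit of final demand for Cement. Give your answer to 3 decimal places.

I − A =
  [   0.75    -0.40    -0.30]
  [  -0.05     0.85    -0.40]
  [  -0.30    -0.15     0.85]
Cofactors of I−A, C_ij = (−1)^(i+j)·(minor ij) (rows/columns in the sector order above):
  C_11 = (0.85)(0.85) − (-0.40)(-0.15) = 0.6625
  C_12 = −[(-0.05)(0.85) − (-0.40)(-0.30)] = 0.1625
  C_13 = (-0.05)(-0.15) − (0.85)(-0.30) = 0.2625
  C_21 = −[(-0.40)(0.85) − (-0.30)(-0.15)] = 0.3850
  C_22 = (0.75)(0.85) − (-0.30)(-0.30) = 0.5475
  C_23 = −[(0.75)(-0.15) − (-0.40)(-0.30)] = 0.2325
  C_31 = (-0.40)(-0.40) − (-0.30)(0.85) = 0.4150
  C_32 = −[(0.75)(-0.40) − (-0.30)(-0.05)] = 0.3150
  C_33 = (0.75)(0.85) − (-0.40)(-0.05) = 0.6175
det(I−A) = Σ_j (I−A)_1j·C_1j = (0.75)(0.6625) + (-0.40)(0.1625) + (-0.30)(0.2625) = 0.353125
adj(I−A) = Cᵀ =
  [ 0.6625   0.3850   0.4150]
  [ 0.1625   0.5475   0.3150]
  [ 0.2625   0.2325   0.6175]
(I − A)⁻¹ = adj(I−A) / det(I−A) ≈
  [   1.8761     1.0903     1.1752]
  [   0.4602     1.5504     0.8920]
  [   0.7434     0.6584     1.7487]
The output multiplier for sector j is the column-j sum of the Leontief inverse (I − A)⁻¹ = adj(I−A) / det(I−A).
Column 1 of adj(I−A): (0.6625, 0.1625, 0.2625); det(I−A) = 0.353125.
m_1 = (0.6625 + 0.1625 + 0.2625) / 0.353125 = 1.0875 / 0.353125 ≈ 3.080.

m_1 = 3.080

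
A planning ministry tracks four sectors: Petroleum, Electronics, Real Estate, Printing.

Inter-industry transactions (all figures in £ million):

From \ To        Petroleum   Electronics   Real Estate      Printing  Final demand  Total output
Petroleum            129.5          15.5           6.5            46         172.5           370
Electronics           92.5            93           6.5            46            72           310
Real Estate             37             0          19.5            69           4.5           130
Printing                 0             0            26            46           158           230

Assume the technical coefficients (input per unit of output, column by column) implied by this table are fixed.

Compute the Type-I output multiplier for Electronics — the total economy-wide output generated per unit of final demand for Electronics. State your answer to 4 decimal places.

Technical coefficients a_ij = z_ij / X_j:
  a_11 = 129.5/370 = 0.35, a_21 = 92.5/370 = 0.25, a_31 = 37/370 = 0.10, a_41 = 0/370 = 0.00
  a_12 = 15.5/310 = 0.05, a_22 = 93/310 = 0.30, a_32 = 0/310 = 0.00, a_42 = 0/310 = 0.00
  a_13 = 6.5/130 = 0.05, a_23 = 6.5/130 = 0.05, a_33 = 19.5/130 = 0.15, a_43 = 26/130 = 0.20
  a_14 = 46/230 = 0.20, a_24 = 46/230 = 0.20, a_34 = 69/230 = 0.30, a_44 = 46/230 = 0.20
I − A =
  [   0.65    -0.05    -0.05    -0.20]
  [  -0.25     0.70    -0.05    -0.20]
  [  -0.10     0.00     0.85    -0.30]
  [   0.00     0.00    -0.20     0.80]
Compute the cofactors C_ij = (−1)^(i+j)·(3×3 minor ij) of I−A; the adjugate is their transpose:
adj(I−A) = Cᵀ =
  [ 0.434000   0.031000   0.060000   0.138750]
  [ 0.163000   0.395000   0.072000   0.166500]
  [ 0.056000   0.004000   0.354000   0.147750]
  [ 0.014000   0.001000   0.088500   0.372375]
det(I−A) = Σ_j (I−A)_1j·C_1j = (0.65)(0.434000) + (-0.05)(0.163000) + (-0.05)(0.056000) + (-0.20)(0.014000) = 0.26835
(I − A)⁻¹ = adj(I−A) / det(I−A) ≈
  [   1.61729     0.11552     0.22359     0.51705]
  [   0.60742     1.47196     0.26831     0.62046]
  [   0.20868     0.01491     1.31917     0.55059]
  [   0.05217     0.00373     0.32979     1.38765]
The output multiplier for sector j is the column-j sum of the Leontief inverse (I − A)⁻¹ = adj(I−A) / det(I−A).
Column 2 of adj(I−A): (0.031000, 0.395000, 0.004000, 0.001000); det(I−A) = 0.26835.
m_2 = (0.031000 + 0.395000 + 0.004000 + 0.001000) / 0.26835 = 0.431 / 0.26835 ≈ 1.6061.

m_2 = 1.6061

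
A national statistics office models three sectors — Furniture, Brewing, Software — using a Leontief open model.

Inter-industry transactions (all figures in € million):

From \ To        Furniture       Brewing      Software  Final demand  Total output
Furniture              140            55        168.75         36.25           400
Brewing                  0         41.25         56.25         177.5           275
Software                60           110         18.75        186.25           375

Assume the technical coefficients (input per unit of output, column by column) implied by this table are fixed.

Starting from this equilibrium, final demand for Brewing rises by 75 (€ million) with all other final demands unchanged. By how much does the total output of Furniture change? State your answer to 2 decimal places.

Δx_1 = 65.45

Technical coefficients a_ij = z_ij / X_j:
  a_11 = 140/400 = 0.35, a_21 = 0/400 = 0.00, a_31 = 60/400 = 0.15
  a_12 = 55/275 = 0.20, a_22 = 41.25/275 = 0.15, a_32 = 110/275 = 0.40
  a_13 = 168.75/375 = 0.45, a_23 = 56.25/375 = 0.15, a_33 = 18.75/375 = 0.05
I − A =
  [   0.65    -0.20    -0.45]
  [   0.00     0.85    -0.15]
  [  -0.15    -0.40     0.95]
Cofactors of I−A, C_ij = (−1)^(i+j)·(minor ij) (rows/columns in the sector order above):
  C_11 = (0.85)(0.95) − (-0.15)(-0.40) = 0.7475
  C_12 = −[(0.00)(0.95) − (-0.15)(-0.15)] = 0.0225
  C_13 = (0.00)(-0.40) − (0.85)(-0.15) = 0.1275
  C_21 = −[(-0.20)(0.95) − (-0.45)(-0.40)] = 0.3700
  C_22 = (0.65)(0.95) − (-0.45)(-0.15) = 0.5500
  C_23 = −[(0.65)(-0.40) − (-0.20)(-0.15)] = 0.2900
  C_31 = (-0.20)(-0.15) − (-0.45)(0.85) = 0.4125
  C_32 = −[(0.65)(-0.15) − (-0.45)(0.00)] = 0.0975
  C_33 = (0.65)(0.85) − (-0.20)(0.00) = 0.5525
det(I−A) = Σ_j (I−A)_1j·C_1j = (0.65)(0.7475) + (-0.20)(0.0225) + (-0.45)(0.1275) = 0.4240
adj(I−A) = Cᵀ =
  [ 0.7475   0.3700   0.4125]
  [ 0.0225   0.5500   0.0975]
  [ 0.1275   0.2900   0.5525]
(I − A)⁻¹ = adj(I−A) / det(I−A) ≈
  [   1.7630     0.8726     0.9729]
  [   0.0531     1.2972     0.2300]
  [   0.3007     0.6840     1.3031]
Δx = (I − A)⁻¹ Δd with Δd having +75 in the Brewing component and 0 elsewhere.
So Δx_1 = L_12 · (+75), where L_12 = adj(I−A)_12 / det(I−A) = 0.3700 / 0.4240.
Δx_1 = 0.3700 × (+75) / 0.4240 = 27.75 / 0.4240 ≈ 65.45.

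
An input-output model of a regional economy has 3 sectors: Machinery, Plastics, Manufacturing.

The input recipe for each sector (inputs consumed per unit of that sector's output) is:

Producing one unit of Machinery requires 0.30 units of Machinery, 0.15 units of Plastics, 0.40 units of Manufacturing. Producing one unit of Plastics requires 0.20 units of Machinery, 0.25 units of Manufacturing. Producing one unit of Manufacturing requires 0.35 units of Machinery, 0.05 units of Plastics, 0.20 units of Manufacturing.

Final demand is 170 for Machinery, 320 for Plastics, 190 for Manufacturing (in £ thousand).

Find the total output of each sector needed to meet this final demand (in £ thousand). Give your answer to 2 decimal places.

I − A =
  [   0.70    -0.20    -0.35]
  [  -0.15     1.00    -0.05]
  [  -0.40    -0.25     0.80]
Cofactors of I−A, C_ij = (−1)^(i+j)·(minor ij) (rows/columns in the sector order above):
  C_11 = (1.00)(0.80) − (-0.05)(-0.25) = 0.7875
  C_12 = −[(-0.15)(0.80) − (-0.05)(-0.40)] = 0.1400
  C_13 = (-0.15)(-0.25) − (1.00)(-0.40) = 0.4375
  C_21 = −[(-0.20)(0.80) − (-0.35)(-0.25)] = 0.2475
  C_22 = (0.70)(0.80) − (-0.35)(-0.40) = 0.4200
  C_23 = −[(0.70)(-0.25) − (-0.20)(-0.40)] = 0.2550
  C_31 = (-0.20)(-0.05) − (-0.35)(1.00) = 0.3600
  C_32 = −[(0.70)(-0.05) − (-0.35)(-0.15)] = 0.0875
  C_33 = (0.70)(1.00) − (-0.20)(-0.15) = 0.6700
det(I−A) = Σ_j (I−A)_1j·C_1j = (0.70)(0.7875) + (-0.20)(0.1400) + (-0.35)(0.4375) = 0.370125
adj(I−A) = Cᵀ =
  [ 0.7875   0.2475   0.3600]
  [ 0.1400   0.4200   0.0875]
  [ 0.4375   0.2550   0.6700]
(I − A)⁻¹ = adj(I−A) / det(I−A) ≈
  [   2.1277     0.6687     0.9726]
  [   0.3783     1.1348     0.2364]
  [   1.1820     0.6890     1.8102]
x = (I − A)⁻¹ d = adj(I−A)·d / det(I−A), with det(I−A) = 0.370125:
  x_1 = (0.7875·170 + 0.2475·320 + 0.3600·190) / 0.370125 = 281.475 / 0.370125 ≈ 760.49
  x_2 = (0.1400·170 + 0.4200·320 + 0.0875·190) / 0.370125 = 174.825 / 0.370125 ≈ 472.34
  x_3 = (0.4375·170 + 0.2550·320 + 0.6700·190) / 0.370125 = 283.275 / 0.370125 ≈ 765.35

x_1 = 760.49, x_2 = 472.34, x_3 = 765.35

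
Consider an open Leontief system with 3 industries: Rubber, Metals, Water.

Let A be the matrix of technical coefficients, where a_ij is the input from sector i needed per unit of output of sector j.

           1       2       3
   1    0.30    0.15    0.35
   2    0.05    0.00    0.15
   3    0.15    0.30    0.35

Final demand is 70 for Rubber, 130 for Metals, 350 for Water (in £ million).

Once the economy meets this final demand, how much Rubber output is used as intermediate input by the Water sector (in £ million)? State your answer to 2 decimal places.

z_13 = 278.19

I − A =
  [   0.70    -0.15    -0.35]
  [  -0.05     1.00    -0.15]
  [  -0.15    -0.30     0.65]
Cofactors of I−A, C_ij = (−1)^(i+j)·(minor ij) (rows/columns in the sector order above):
  C_11 = (1.00)(0.65) − (-0.15)(-0.30) = 0.6050
  C_12 = −[(-0.05)(0.65) − (-0.15)(-0.15)] = 0.0550
  C_13 = (-0.05)(-0.30) − (1.00)(-0.15) = 0.1650
  C_21 = −[(-0.15)(0.65) − (-0.35)(-0.30)] = 0.2025
  C_22 = (0.70)(0.65) − (-0.35)(-0.15) = 0.4025
  C_23 = −[(0.70)(-0.30) − (-0.15)(-0.15)] = 0.2325
  C_31 = (-0.15)(-0.15) − (-0.35)(1.00) = 0.3725
  C_32 = −[(0.70)(-0.15) − (-0.35)(-0.05)] = 0.1225
  C_33 = (0.70)(1.00) − (-0.15)(-0.05) = 0.6925
det(I−A) = Σ_j (I−A)_1j·C_1j = (0.70)(0.6050) + (-0.15)(0.0550) + (-0.35)(0.1650) = 0.3575
adj(I−A) = Cᵀ =
  [ 0.6050   0.2025   0.3725]
  [ 0.0550   0.4025   0.1225]
  [ 0.1650   0.2325   0.6925]
(I − A)⁻¹ = adj(I−A) / det(I−A) ≈
  [   1.6923     0.5664     1.0420]
  [   0.1538     1.1259     0.3427]
  [   0.4615     0.6503     1.9371]
First solve x = (I − A)⁻¹ d = adj(I−A)·d / det(I−A); in particular x_3 = (0.1650·70 + 0.2325·130 + 0.6925·350) / 0.3575 = 284.15 / 0.3575 ≈ 794.8252.
Intermediate flow from 1 to 3: z_13 = a_13 · x_3 = 0.35 × 284.15 / 0.3575 = 99.4525 / 0.3575 ≈ 278.19.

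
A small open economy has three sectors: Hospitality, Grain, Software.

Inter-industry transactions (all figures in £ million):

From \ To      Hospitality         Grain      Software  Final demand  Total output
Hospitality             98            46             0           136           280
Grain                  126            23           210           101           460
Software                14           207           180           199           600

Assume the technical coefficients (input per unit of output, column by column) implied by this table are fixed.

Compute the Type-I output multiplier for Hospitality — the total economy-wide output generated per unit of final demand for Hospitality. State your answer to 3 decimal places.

Technical coefficients a_ij = z_ij / X_j:
  a_11 = 98/280 = 0.35, a_21 = 126/280 = 0.45, a_31 = 14/280 = 0.05
  a_12 = 46/460 = 0.10, a_22 = 23/460 = 0.05, a_32 = 207/460 = 0.45
  a_13 = 0/600 = 0.00, a_23 = 210/600 = 0.35, a_33 = 180/600 = 0.30
I − A =
  [   0.65    -0.10     0.00]
  [  -0.45     0.95    -0.35]
  [  -0.05    -0.45     0.70]
Cofactors of I−A, C_ij = (−1)^(i+j)·(minor ij) (rows/columns in the sector order above):
  C_11 = (0.95)(0.70) − (-0.35)(-0.45) = 0.5075
  C_12 = −[(-0.45)(0.70) − (-0.35)(-0.05)] = 0.3325
  C_13 = (-0.45)(-0.45) − (0.95)(-0.05) = 0.2500
  C_21 = −[(-0.10)(0.70) − (0.00)(-0.45)] = 0.0700
  C_22 = (0.65)(0.70) − (0.00)(-0.05) = 0.4550
  C_23 = −[(0.65)(-0.45) − (-0.10)(-0.05)] = 0.2975
  C_31 = (-0.10)(-0.35) − (0.00)(0.95) = 0.0350
  C_32 = −[(0.65)(-0.35) − (0.00)(-0.45)] = 0.2275
  C_33 = (0.65)(0.95) − (-0.10)(-0.45) = 0.5725
det(I−A) = Σ_j (I−A)_1j·C_1j = (0.65)(0.5075) + (-0.10)(0.3325) + (0.00)(0.2500) = 0.296625
adj(I−A) = Cᵀ =
  [ 0.5075   0.0700   0.0350]
  [ 0.3325   0.4550   0.2275]
  [ 0.2500   0.2975   0.5725]
(I − A)⁻¹ = adj(I−A) / det(I−A) ≈
  [   1.7109     0.2360     0.1180]
  [   1.1209     1.5339     0.7670]
  [   0.8428     1.0029     1.9300]
The output multiplier for sector j is the column-j sum of the Leontief inverse (I − A)⁻¹ = adj(I−A) / det(I−A).
Column 1 of adj(I−A): (0.5075, 0.3325, 0.2500); det(I−A) = 0.296625.
m_1 = (0.5075 + 0.3325 + 0.2500) / 0.296625 = 1.09 / 0.296625 ≈ 3.675.

m_1 = 3.675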